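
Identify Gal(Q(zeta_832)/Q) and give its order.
|Gal(Q(zeta_832)/Q)| = phi(832) = 384; group ≅ (Z/832Z)^* ≅ Z/2Z × Z/12Z × Z/16Z

The n-th cyclotomic polynomial Φ_832(x) is the minimal polynomial of zeta_832 over Q and has degree phi(832) = 384. So Q(zeta_832) is a degree-384 Galois extension with Galois group (Z/832Z)^*. By CRT, (Z/832Z)^* ≅ (Z/64Z)^* × (Z/13Z)^*. Each prime-power unit group is (Z/64Z)^* ≅ Z/2Z × Z/16Z; (Z/13Z)^* ≅ Z/12Z. Hence Gal(Q(zeta_832)/Q) ≅ Z/2Z × Z/12Z × Z/16Z.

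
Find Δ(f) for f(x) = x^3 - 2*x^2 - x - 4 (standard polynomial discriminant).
Δ = -696

For x^3 + a x^2 + b x + c the discriminant is Δ = 18 a b c - 4 a^3 c + a^2 b^2 - 4 b^3 - 27 c^2.
Plug a = -2, b = -1, c = -4:
  18*(-2)*(-1)*(-4) - 4*(-2)^3*(-4) + (-2)^2*(-1)^2 - 4*(-1)^3 - 27*(-4)^2
  = -144 + (-128) + 4 + (4) + (-432)
  = -696.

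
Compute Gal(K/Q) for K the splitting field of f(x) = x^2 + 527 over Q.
Gal(K/Q) = Z/2Z (cyclic of order 2)

x^2 + 527 is irreducible over Q since -527 is not a rational square. The splitting field Q(sqrt(-527)) has degree 2 over Q, and its unique nontrivial automorphism is sqrt(-527) ↦ -sqrt(-527). Hence Gal(Q(sqrt(-527))/Q) = Z/2Z.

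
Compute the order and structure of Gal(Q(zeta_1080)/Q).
|Gal(Q(zeta_1080)/Q)| = phi(1080) = 288; group ≅ (Z/1080Z)^* ≅ Z/2Z × Z/2Z × Z/4Z × Z/18Z

The n-th cyclotomic polynomial Φ_1080(x) is the minimal polynomial of zeta_1080 over Q and has degree phi(1080) = 288. So Q(zeta_1080) is a degree-288 Galois extension with Galois group (Z/1080Z)^*. By CRT, (Z/1080Z)^* ≅ (Z/8Z)^* × (Z/27Z)^* × (Z/5Z)^*. Each prime-power unit group is (Z/8Z)^* ≅ Z/2Z × Z/2Z; (Z/27Z)^* ≅ Z/18Z; (Z/5Z)^* ≅ Z/4Z. Hence Gal(Q(zeta_1080)/Q) ≅ Z/2Z × Z/2Z × Z/4Z × Z/18Z.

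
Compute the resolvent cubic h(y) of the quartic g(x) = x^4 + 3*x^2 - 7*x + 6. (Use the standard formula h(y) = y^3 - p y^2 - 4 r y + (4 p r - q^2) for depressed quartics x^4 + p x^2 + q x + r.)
h(y) = y^3 - 3*y^2 - 24*y + 23

Identify coefficients: p = 3, q = -7, r = 6.
Plug into h(y) = y^3 - p y^2 - 4 r y + (4 p r - q^2):
  h(y) = y^3 - (3) y^2 - 4*(6) y + (4*(3)*(6) - (-7)^2)
       = y^3 + (-3) y^2 + (-24) y + (23).
Simplifying: h(y) = y^3 - 3*y^2 - 24*y + 23.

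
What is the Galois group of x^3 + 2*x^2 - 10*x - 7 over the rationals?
Gal(K/Q) = S_3 (symmetric group of order 6)

Compute the discriminant of x^3 + (2)*x^2 + (-10)*x + (-7): Δ = 5821. Since Δ is not a rational square, the Galois group is not contained in A_3; it must be the full S_3 (irreducibility of the cubic rules out anything smaller).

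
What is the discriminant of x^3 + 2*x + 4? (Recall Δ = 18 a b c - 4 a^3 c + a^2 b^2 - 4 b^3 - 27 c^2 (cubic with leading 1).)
Δ = -464

For x^3 + a x^2 + b x + c the discriminant is Δ = 18 a b c - 4 a^3 c + a^2 b^2 - 4 b^3 - 27 c^2.
Plug a = 0, b = 2, c = 4:
  18*(0)*(2)*(4) - 4*(0)^3*(4) + (0)^2*(2)^2 - 4*(2)^3 - 27*(4)^2
  = 0 + (0) + 0 + (-32) + (-432)
  = -464.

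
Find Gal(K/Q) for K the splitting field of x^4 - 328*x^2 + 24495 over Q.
Gal(K/Q) = V_4 (Klein four-group, Z/2Z × Z/2Z)

f factors as (x^2 - 213)(x^2 - 115), so the splitting field is K = Q(sqrt(213), sqrt(115)). The elements 213, 115, 24495 are all non-squares in Q, so sqrt(213) and sqrt(115) generate independent quadratic extensions. Thus [K:Q] = 4 and Gal(K/Q) is generated by the two order-2 automorphisms sqrt(213) ↦ -sqrt(213) and sqrt(115) ↦ -sqrt(115), giving V_4.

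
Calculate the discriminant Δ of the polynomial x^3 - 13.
Δ = -4563

For a depressed cubic x^3 + p x + q the discriminant is Δ = -4 p^3 - 27 q^2 = -4*(0)^3 - 27*(-13)^2 = 0 - 4563 = -4563.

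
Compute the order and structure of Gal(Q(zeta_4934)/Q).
|Gal(Q(zeta_4934)/Q)| = phi(4934) = 2466; group ≅ (Z/4934Z)^* ≅ Z/2466Z

The n-th cyclotomic polynomial Φ_4934(x) is the minimal polynomial of zeta_4934 over Q and has degree phi(4934) = 2466. So Q(zeta_4934) is a degree-2466 Galois extension with Galois group (Z/4934Z)^*. By CRT, (Z/4934Z)^* ≅ (Z/2Z)^* × (Z/2467Z)^*. Each prime-power unit group is (Z/2Z)^* ≅ trivial group (order 1); (Z/2467Z)^* ≅ Z/2466Z. Hence Gal(Q(zeta_4934)/Q) ≅ Z/2466Z.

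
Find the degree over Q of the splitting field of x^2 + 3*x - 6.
[K:Q] = 2

The discriminant of x^2 + (3)*x + (-6) is b^2 - 4c = 9 - (-24) = 33. Since 33 is not a perfect square in Q, the polynomial is irreducible over Q. Its two roots generate a degree-2 extension, so [K:Q] = 2.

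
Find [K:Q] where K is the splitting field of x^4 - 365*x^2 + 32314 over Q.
[K:Q] = 4

f factors as (x^2 - 214)(x^2 - 151); the splitting field is K = Q(sqrt(214), sqrt(151)). Since 214, 151, and 32314 are all non-squares in Q, the three subfields Q(sqrt(214)), Q(sqrt(151)), Q(sqrt(32314)) are distinct degree-2 extensions, so [K:Q] = 4 (Klein four Galois group).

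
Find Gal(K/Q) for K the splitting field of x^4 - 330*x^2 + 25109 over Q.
Gal(K/Q) = V_4 (Klein four-group, Z/2Z × Z/2Z)

f factors as (x^2 - 119)(x^2 - 211), so the splitting field is K = Q(sqrt(119), sqrt(211)). The elements 119, 211, 25109 are all non-squares in Q, so sqrt(119) and sqrt(211) generate independent quadratic extensions. Thus [K:Q] = 4 and Gal(K/Q) is generated by the two order-2 automorphisms sqrt(119) ↦ -sqrt(119) and sqrt(211) ↦ -sqrt(211), giving V_4.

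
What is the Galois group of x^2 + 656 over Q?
Gal(K/Q) = Z/2Z (cyclic of order 2)

x^2 + 656 is irreducible over Q since -656 is not a rational square. The splitting field Q(sqrt(-656)) has degree 2 over Q, and its unique nontrivial automorphism is sqrt(-656) ↦ -sqrt(-656). Hence Gal(Q(sqrt(-656))/Q) = Z/2Z.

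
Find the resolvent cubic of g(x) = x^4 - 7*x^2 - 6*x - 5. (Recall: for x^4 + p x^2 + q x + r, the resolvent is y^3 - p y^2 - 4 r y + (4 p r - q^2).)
h(y) = y^3 + 7*y^2 + 20*y + 104

Identify coefficients: p = -7, q = -6, r = -5.
Plug into h(y) = y^3 - p y^2 - 4 r y + (4 p r - q^2):
  h(y) = y^3 - (-7) y^2 - 4*(-5) y + (4*(-7)*(-5) - (-6)^2)
       = y^3 + (7) y^2 + (20) y + (104).
Simplifying: h(y) = y^3 + 7*y^2 + 20*y + 104.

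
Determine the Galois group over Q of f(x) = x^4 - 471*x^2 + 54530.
Gal(K/Q) = V_4 (Klein four-group, Z/2Z × Z/2Z)

f factors as (x^2 - 205)(x^2 - 266), so the splitting field is K = Q(sqrt(205), sqrt(266)). The elements 205, 266, 54530 are all non-squares in Q, so sqrt(205) and sqrt(266) generate independent quadratic extensions. Thus [K:Q] = 4 and Gal(K/Q) is generated by the two order-2 automorphisms sqrt(205) ↦ -sqrt(205) and sqrt(266) ↦ -sqrt(266), giving V_4.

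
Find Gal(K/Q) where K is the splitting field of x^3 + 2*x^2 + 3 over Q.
Gal(K/Q) = S_3 (symmetric group of order 6)

Compute the discriminant of x^3 + (2)*x^2 + (0)*x + (3): Δ = -339. Since Δ is not a rational square, the Galois group is not contained in A_3; it must be the full S_3 (irreducibility of the cubic rules out anything smaller).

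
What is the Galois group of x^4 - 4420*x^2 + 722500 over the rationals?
Gal(K/Q) = Z/2Z (cyclic of order 2)

f factors as (x^2 - 170)(x^2 - 4250), so the splitting field is K = Q(sqrt(170), sqrt(4250)). The squarefree part of 170 is 170 and the squarefree part of 4250 is also 170, so sqrt(170) and sqrt(4250) are both rational multiples of sqrt(170). Hence Q(sqrt(170)) = Q(sqrt(4250)) = Q(sqrt(170)), and the splitting field collapses to a single degree-2 extension with Galois group Z/2Z.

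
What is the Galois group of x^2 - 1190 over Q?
Gal(K/Q) = Z/2Z (cyclic of order 2)

x^2 - 1190 is irreducible over Q since 1190 is not a rational square. The splitting field Q(sqrt(1190)) has degree 2 over Q, and its unique nontrivial automorphism is sqrt(1190) ↦ -sqrt(1190). Hence Gal(Q(sqrt(1190))/Q) = Z/2Z.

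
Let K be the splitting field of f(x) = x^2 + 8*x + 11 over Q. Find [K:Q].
[K:Q] = 2

The discriminant of x^2 + (8)*x + (11) is b^2 - 4c = 64 - (44) = 20. Since 20 is not a perfect square in Q, the polynomial is irreducible over Q. Its two roots generate a degree-2 extension, so [K:Q] = 2.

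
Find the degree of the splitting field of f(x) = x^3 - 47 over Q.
[K:Q] = 6

x^3 - 47 has one real root r = 47^(1/3) and two complex roots r*zeta_3, r*zeta_3^2 where zeta_3 = e^(2*pi*i/3). The splitting field is Q(r, zeta_3). [Q(r):Q] = 3 and [Q(zeta_3):Q] = 2 with gcd = 1, so [Q(r, zeta_3):Q] = 3 * 2 = 6.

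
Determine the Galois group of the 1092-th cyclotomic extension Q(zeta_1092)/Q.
|Gal(Q(zeta_1092)/Q)| = phi(1092) = 288; group ≅ (Z/1092Z)^* ≅ Z/2Z × Z/2Z × Z/6Z × Z/12Z

The n-th cyclotomic polynomial Φ_1092(x) is the minimal polynomial of zeta_1092 over Q and has degree phi(1092) = 288. So Q(zeta_1092) is a degree-288 Galois extension with Galois group (Z/1092Z)^*. By CRT, (Z/1092Z)^* ≅ (Z/4Z)^* × (Z/3Z)^* × (Z/7Z)^* × (Z/13Z)^*. Each prime-power unit group is (Z/4Z)^* ≅ Z/2Z; (Z/3Z)^* ≅ Z/2Z; (Z/7Z)^* ≅ Z/6Z; (Z/13Z)^* ≅ Z/12Z. Hence Gal(Q(zeta_1092)/Q) ≅ Z/2Z × Z/2Z × Z/6Z × Z/12Z.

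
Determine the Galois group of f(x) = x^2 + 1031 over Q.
Gal(K/Q) = Z/2Z (cyclic of order 2)

x^2 + 1031 is irreducible over Q since -1031 is not a rational square. The splitting field Q(sqrt(-1031)) has degree 2 over Q, and its unique nontrivial automorphism is sqrt(-1031) ↦ -sqrt(-1031). Hence Gal(Q(sqrt(-1031))/Q) = Z/2Z.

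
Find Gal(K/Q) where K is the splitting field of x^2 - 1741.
Gal(K/Q) = Z/2Z (cyclic of order 2)

x^2 - 1741 is irreducible over Q since 1741 is not a rational square. The splitting field Q(sqrt(1741)) has degree 2 over Q, and its unique nontrivial automorphism is sqrt(1741) ↦ -sqrt(1741). Hence Gal(Q(sqrt(1741))/Q) = Z/2Z.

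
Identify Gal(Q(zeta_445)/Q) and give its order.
|Gal(Q(zeta_445)/Q)| = phi(445) = 352; group ≅ (Z/445Z)^* ≅ Z/4Z × Z/88Z

The n-th cyclotomic polynomial Φ_445(x) is the minimal polynomial of zeta_445 over Q and has degree phi(445) = 352. So Q(zeta_445) is a degree-352 Galois extension with Galois group (Z/445Z)^*. By CRT, (Z/445Z)^* ≅ (Z/5Z)^* × (Z/89Z)^*. Each prime-power unit group is (Z/5Z)^* ≅ Z/4Z; (Z/89Z)^* ≅ Z/88Z. Hence Gal(Q(zeta_445)/Q) ≅ Z/4Z × Z/88Z.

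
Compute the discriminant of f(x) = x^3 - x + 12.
Δ = -3884

For a depressed cubic x^3 + p x + q the discriminant is Δ = -4 p^3 - 27 q^2 = -4*(-1)^3 - 27*(12)^2 = 4 - 3888 = -3884.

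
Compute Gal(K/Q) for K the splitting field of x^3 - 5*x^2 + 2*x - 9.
Gal(K/Q) = S_3 (symmetric group of order 6)

Compute the discriminant of x^3 + (-5)*x^2 + (2)*x + (-9): Δ = -4999. Since Δ is not a rational square, the Galois group is not contained in A_3; it must be the full S_3 (irreducibility of the cubic rules out anything smaller).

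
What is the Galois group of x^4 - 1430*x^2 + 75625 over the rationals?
Gal(K/Q) = Z/2Z (cyclic of order 2)

f factors as (x^2 - 55)(x^2 - 1375), so the splitting field is K = Q(sqrt(55), sqrt(1375)). The squarefree part of 55 is 55 and the squarefree part of 1375 is also 55, so sqrt(55) and sqrt(1375) are both rational multiples of sqrt(55). Hence Q(sqrt(55)) = Q(sqrt(1375)) = Q(sqrt(55)), and the splitting field collapses to a single degree-2 extension with Galois group Z/2Z.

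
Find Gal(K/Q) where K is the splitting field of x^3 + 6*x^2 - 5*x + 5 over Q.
Gal(K/Q) = S_3 (symmetric group of order 6)

Compute the discriminant of x^3 + (6)*x^2 + (-5)*x + (5): Δ = -6295. Since Δ is not a rational square, the Galois group is not contained in A_3; it must be the full S_3 (irreducibility of the cubic rules out anything smaller).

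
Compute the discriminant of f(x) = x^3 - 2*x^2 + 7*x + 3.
Δ = -2079

For x^3 + a x^2 + b x + c the discriminant is Δ = 18 a b c - 4 a^3 c + a^2 b^2 - 4 b^3 - 27 c^2.
Plug a = -2, b = 7, c = 3:
  18*(-2)*(7)*(3) - 4*(-2)^3*(3) + (-2)^2*(7)^2 - 4*(7)^3 - 27*(3)^2
  = -756 + (96) + 196 + (-1372) + (-243)
  = -2079.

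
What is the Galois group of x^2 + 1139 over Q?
Gal(K/Q) = Z/2Z (cyclic of order 2)

x^2 + 1139 is irreducible over Q since -1139 is not a rational square. The splitting field Q(sqrt(-1139)) has degree 2 over Q, and its unique nontrivial automorphism is sqrt(-1139) ↦ -sqrt(-1139). Hence Gal(Q(sqrt(-1139))/Q) = Z/2Z.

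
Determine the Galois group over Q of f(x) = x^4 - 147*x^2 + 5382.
Gal(K/Q) = V_4 (Klein four-group, Z/2Z × Z/2Z)

f factors as (x^2 - 69)(x^2 - 78), so the splitting field is K = Q(sqrt(69), sqrt(78)). The elements 69, 78, 5382 are all non-squares in Q, so sqrt(69) and sqrt(78) generate independent quadratic extensions. Thus [K:Q] = 4 and Gal(K/Q) is generated by the two order-2 automorphisms sqrt(69) ↦ -sqrt(69) and sqrt(78) ↦ -sqrt(78), giving V_4.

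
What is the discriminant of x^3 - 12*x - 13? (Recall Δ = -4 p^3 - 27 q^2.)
Δ = 2349

For a depressed cubic x^3 + p x + q the discriminant is Δ = -4 p^3 - 27 q^2 = -4*(-12)^3 - 27*(-13)^2 = 6912 - 4563 = 2349.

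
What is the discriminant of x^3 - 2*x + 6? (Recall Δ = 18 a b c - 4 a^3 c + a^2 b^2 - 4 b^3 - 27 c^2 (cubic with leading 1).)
Δ = -940

For x^3 + a x^2 + b x + c the discriminant is Δ = 18 a b c - 4 a^3 c + a^2 b^2 - 4 b^3 - 27 c^2.
Plug a = 0, b = -2, c = 6:
  18*(0)*(-2)*(6) - 4*(0)^3*(6) + (0)^2*(-2)^2 - 4*(-2)^3 - 27*(6)^2
  = 0 + (0) + 0 + (32) + (-972)
  = -940.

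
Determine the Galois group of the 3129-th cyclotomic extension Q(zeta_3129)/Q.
|Gal(Q(zeta_3129)/Q)| = phi(3129) = 1776; group ≅ (Z/3129Z)^* ≅ Z/2Z × Z/6Z × Z/148Z

The n-th cyclotomic polynomial Φ_3129(x) is the minimal polynomial of zeta_3129 over Q and has degree phi(3129) = 1776. So Q(zeta_3129) is a degree-1776 Galois extension with Galois group (Z/3129Z)^*. By CRT, (Z/3129Z)^* ≅ (Z/3Z)^* × (Z/7Z)^* × (Z/149Z)^*. Each prime-power unit group is (Z/3Z)^* ≅ Z/2Z; (Z/7Z)^* ≅ Z/6Z; (Z/149Z)^* ≅ Z/148Z. Hence Gal(Q(zeta_3129)/Q) ≅ Z/2Z × Z/6Z × Z/148Z.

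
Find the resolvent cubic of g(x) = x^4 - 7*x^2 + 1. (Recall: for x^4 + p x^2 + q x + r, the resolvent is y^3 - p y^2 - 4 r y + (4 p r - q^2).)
h(y) = y^3 + 7*y^2 - 4*y - 28

Identify coefficients: p = -7, q = 0, r = 1.
Plug into h(y) = y^3 - p y^2 - 4 r y + (4 p r - q^2):
  h(y) = y^3 - (-7) y^2 - 4*(1) y + (4*(-7)*(1) - (0)^2)
       = y^3 + (7) y^2 + (-4) y + (-28).
Simplifying: h(y) = y^3 + 7*y^2 - 4*y - 28.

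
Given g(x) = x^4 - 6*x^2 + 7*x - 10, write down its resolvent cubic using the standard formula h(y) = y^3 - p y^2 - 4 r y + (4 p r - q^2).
h(y) = y^3 + 6*y^2 + 40*y + 191

Identify coefficients: p = -6, q = 7, r = -10.
Plug into h(y) = y^3 - p y^2 - 4 r y + (4 p r - q^2):
  h(y) = y^3 - (-6) y^2 - 4*(-10) y + (4*(-6)*(-10) - (7)^2)
       = y^3 + (6) y^2 + (40) y + (191).
Simplifying: h(y) = y^3 + 6*y^2 + 40*y + 191.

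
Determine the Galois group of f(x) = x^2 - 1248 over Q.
Gal(K/Q) = Z/2Z (cyclic of order 2)

x^2 - 1248 is irreducible over Q since 1248 is not a rational square. The splitting field Q(sqrt(1248)) has degree 2 over Q, and its unique nontrivial automorphism is sqrt(1248) ↦ -sqrt(1248). Hence Gal(Q(sqrt(1248))/Q) = Z/2Z.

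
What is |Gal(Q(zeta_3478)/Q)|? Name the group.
|Gal(Q(zeta_3478)/Q)| = phi(3478) = 1656; group ≅ (Z/3478Z)^* ≅ Z/36Z × Z/46Z

The n-th cyclotomic polynomial Φ_3478(x) is the minimal polynomial of zeta_3478 over Q and has degree phi(3478) = 1656. So Q(zeta_3478) is a degree-1656 Galois extension with Galois group (Z/3478Z)^*. By CRT, (Z/3478Z)^* ≅ (Z/2Z)^* × (Z/37Z)^* × (Z/47Z)^*. Each prime-power unit group is (Z/2Z)^* ≅ trivial group (order 1); (Z/37Z)^* ≅ Z/36Z; (Z/47Z)^* ≅ Z/46Z. Hence Gal(Q(zeta_3478)/Q) ≅ Z/36Z × Z/46Z.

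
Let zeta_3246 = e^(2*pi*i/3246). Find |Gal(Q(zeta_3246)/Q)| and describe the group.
|Gal(Q(zeta_3246)/Q)| = phi(3246) = 1080; group ≅ (Z/3246Z)^* ≅ Z/2Z × Z/540Z

The n-th cyclotomic polynomial Φ_3246(x) is the minimal polynomial of zeta_3246 over Q and has degree phi(3246) = 1080. So Q(zeta_3246) is a degree-1080 Galois extension with Galois group (Z/3246Z)^*. By CRT, (Z/3246Z)^* ≅ (Z/2Z)^* × (Z/3Z)^* × (Z/541Z)^*. Each prime-power unit group is (Z/2Z)^* ≅ trivial group (order 1); (Z/3Z)^* ≅ Z/2Z; (Z/541Z)^* ≅ Z/540Z. Hence Gal(Q(zeta_3246)/Q) ≅ Z/2Z × Z/540Z.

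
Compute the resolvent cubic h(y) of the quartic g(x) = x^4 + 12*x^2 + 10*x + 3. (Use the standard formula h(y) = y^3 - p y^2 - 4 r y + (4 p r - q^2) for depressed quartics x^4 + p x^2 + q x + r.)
h(y) = y^3 - 12*y^2 - 12*y + 44

Identify coefficients: p = 12, q = 10, r = 3.
Plug into h(y) = y^3 - p y^2 - 4 r y + (4 p r - q^2):
  h(y) = y^3 - (12) y^2 - 4*(3) y + (4*(12)*(3) - (10)^2)
       = y^3 + (-12) y^2 + (-12) y + (44).
Simplifying: h(y) = y^3 - 12*y^2 - 12*y + 44.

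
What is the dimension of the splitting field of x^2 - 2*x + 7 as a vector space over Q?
[K:Q] = 2

The discriminant of x^2 + (-2)*x + (7) is b^2 - 4c = 4 - (28) = -24. Since -24 is not a perfect square in Q, the polynomial is irreducible over Q. Its two roots generate a degree-2 extension, so [K:Q] = 2.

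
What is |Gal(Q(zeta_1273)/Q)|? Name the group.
|Gal(Q(zeta_1273)/Q)| = phi(1273) = 1188; group ≅ (Z/1273Z)^* ≅ Z/18Z × Z/66Z

The n-th cyclotomic polynomial Φ_1273(x) is the minimal polynomial of zeta_1273 over Q and has degree phi(1273) = 1188. So Q(zeta_1273) is a degree-1188 Galois extension with Galois group (Z/1273Z)^*. By CRT, (Z/1273Z)^* ≅ (Z/19Z)^* × (Z/67Z)^*. Each prime-power unit group is (Z/19Z)^* ≅ Z/18Z; (Z/67Z)^* ≅ Z/66Z. Hence Gal(Q(zeta_1273)/Q) ≅ Z/18Z × Z/66Z.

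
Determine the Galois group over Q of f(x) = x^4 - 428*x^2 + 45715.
Gal(K/Q) = V_4 (Klein four-group, Z/2Z × Z/2Z)

f factors as (x^2 - 223)(x^2 - 205), so the splitting field is K = Q(sqrt(223), sqrt(205)). The elements 223, 205, 45715 are all non-squares in Q, so sqrt(223) and sqrt(205) generate independent quadratic extensions. Thus [K:Q] = 4 and Gal(K/Q) is generated by the two order-2 automorphisms sqrt(223) ↦ -sqrt(223) and sqrt(205) ↦ -sqrt(205), giving V_4.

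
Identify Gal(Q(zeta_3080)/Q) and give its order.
|Gal(Q(zeta_3080)/Q)| = phi(3080) = 960; group ≅ (Z/3080Z)^* ≅ Z/2Z × Z/2Z × Z/4Z × Z/6Z × Z/10Z

The n-th cyclotomic polynomial Φ_3080(x) is the minimal polynomial of zeta_3080 over Q and has degree phi(3080) = 960. So Q(zeta_3080) is a degree-960 Galois extension with Galois group (Z/3080Z)^*. By CRT, (Z/3080Z)^* ≅ (Z/8Z)^* × (Z/5Z)^* × (Z/7Z)^* × (Z/11Z)^*. Each prime-power unit group is (Z/8Z)^* ≅ Z/2Z × Z/2Z; (Z/5Z)^* ≅ Z/4Z; (Z/7Z)^* ≅ Z/6Z; (Z/11Z)^* ≅ Z/10Z. Hence Gal(Q(zeta_3080)/Q) ≅ Z/2Z × Z/2Z × Z/4Z × Z/6Z × Z/10Z.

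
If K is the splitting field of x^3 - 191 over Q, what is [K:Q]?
[K:Q] = 6

x^3 - 191 has one real root r = 191^(1/3) and two complex roots r*zeta_3, r*zeta_3^2 where zeta_3 = e^(2*pi*i/3). The splitting field is Q(r, zeta_3). [Q(r):Q] = 3 and [Q(zeta_3):Q] = 2 with gcd = 1, so [Q(r, zeta_3):Q] = 3 * 2 = 6.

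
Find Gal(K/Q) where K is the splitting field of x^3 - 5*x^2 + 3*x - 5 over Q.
Gal(K/Q) = S_3 (symmetric group of order 6)

Compute the discriminant of x^3 + (-5)*x^2 + (3)*x + (-5): Δ = -1708. Since Δ is not a rational square, the Galois group is not contained in A_3; it must be the full S_3 (irreducibility of the cubic rules out anything smaller).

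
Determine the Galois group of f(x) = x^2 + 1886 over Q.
Gal(K/Q) = Z/2Z (cyclic of order 2)

x^2 + 1886 is irreducible over Q since -1886 is not a rational square. The splitting field Q(sqrt(-1886)) has degree 2 over Q, and its unique nontrivial automorphism is sqrt(-1886) ↦ -sqrt(-1886). Hence Gal(Q(sqrt(-1886))/Q) = Z/2Z.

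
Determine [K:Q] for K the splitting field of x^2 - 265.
[K:Q] = 2

The polynomial x^2 - 265 is irreducible over Q since 265 is not a perfect square. Its splitting field is Q(sqrt(265)), which has degree 2 over Q.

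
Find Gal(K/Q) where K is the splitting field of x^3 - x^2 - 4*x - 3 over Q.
Gal(K/Q) = S_3 (symmetric group of order 6)

Compute the discriminant of x^3 + (-1)*x^2 + (-4)*x + (-3): Δ = -199. Since Δ is not a rational square, the Galois group is not contained in A_3; it must be the full S_3 (irreducibility of the cubic rules out anything smaller).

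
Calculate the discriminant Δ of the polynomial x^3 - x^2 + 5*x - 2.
Δ = -411

For x^3 + a x^2 + b x + c the discriminant is Δ = 18 a b c - 4 a^3 c + a^2 b^2 - 4 b^3 - 27 c^2.
Plug a = -1, b = 5, c = -2:
  18*(-1)*(5)*(-2) - 4*(-1)^3*(-2) + (-1)^2*(5)^2 - 4*(5)^3 - 27*(-2)^2
  = 180 + (-8) + 25 + (-500) + (-108)
  = -411.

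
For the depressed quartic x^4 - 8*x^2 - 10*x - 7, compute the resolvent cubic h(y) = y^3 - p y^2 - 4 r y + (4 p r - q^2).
h(y) = y^3 + 8*y^2 + 28*y + 124

Identify coefficients: p = -8, q = -10, r = -7.
Plug into h(y) = y^3 - p y^2 - 4 r y + (4 p r - q^2):
  h(y) = y^3 - (-8) y^2 - 4*(-7) y + (4*(-8)*(-7) - (-10)^2)
       = y^3 + (8) y^2 + (28) y + (124).
Simplifying: h(y) = y^3 + 8*y^2 + 28*y + 124.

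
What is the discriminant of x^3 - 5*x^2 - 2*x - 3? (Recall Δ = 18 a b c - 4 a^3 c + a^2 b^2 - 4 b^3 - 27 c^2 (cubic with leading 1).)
Δ = -2151

For x^3 + a x^2 + b x + c the discriminant is Δ = 18 a b c - 4 a^3 c + a^2 b^2 - 4 b^3 - 27 c^2.
Plug a = -5, b = -2, c = -3:
  18*(-5)*(-2)*(-3) - 4*(-5)^3*(-3) + (-5)^2*(-2)^2 - 4*(-2)^3 - 27*(-3)^2
  = -540 + (-1500) + 100 + (32) + (-243)
  = -2151.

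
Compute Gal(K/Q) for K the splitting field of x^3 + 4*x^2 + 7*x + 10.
Gal(K/Q) = S_3 (symmetric group of order 6)

Compute the discriminant of x^3 + (4)*x^2 + (7)*x + (10): Δ = -808. Since Δ is not a rational square, the Galois group is not contained in A_3; it must be the full S_3 (irreducibility of the cubic rules out anything smaller).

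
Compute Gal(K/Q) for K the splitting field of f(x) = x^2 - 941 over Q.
Gal(K/Q) = Z/2Z (cyclic of order 2)

x^2 - 941 is irreducible over Q since 941 is not a rational square. The splitting field Q(sqrt(941)) has degree 2 over Q, and its unique nontrivial automorphism is sqrt(941) ↦ -sqrt(941). Hence Gal(Q(sqrt(941))/Q) = Z/2Z.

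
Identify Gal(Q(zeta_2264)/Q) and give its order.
|Gal(Q(zeta_2264)/Q)| = phi(2264) = 1128; group ≅ (Z/2264Z)^* ≅ Z/2Z × Z/2Z × Z/282Z

The n-th cyclotomic polynomial Φ_2264(x) is the minimal polynomial of zeta_2264 over Q and has degree phi(2264) = 1128. So Q(zeta_2264) is a degree-1128 Galois extension with Galois group (Z/2264Z)^*. By CRT, (Z/2264Z)^* ≅ (Z/8Z)^* × (Z/283Z)^*. Each prime-power unit group is (Z/8Z)^* ≅ Z/2Z × Z/2Z; (Z/283Z)^* ≅ Z/282Z. Hence Gal(Q(zeta_2264)/Q) ≅ Z/2Z × Z/2Z × Z/282Z.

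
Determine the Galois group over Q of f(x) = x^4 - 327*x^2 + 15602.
Gal(K/Q) = V_4 (Klein four-group, Z/2Z × Z/2Z)

f factors as (x^2 - 269)(x^2 - 58), so the splitting field is K = Q(sqrt(269), sqrt(58)). The elements 269, 58, 15602 are all non-squares in Q, so sqrt(269) and sqrt(58) generate independent quadratic extensions. Thus [K:Q] = 4 and Gal(K/Q) is generated by the two order-2 automorphisms sqrt(269) ↦ -sqrt(269) and sqrt(58) ↦ -sqrt(58), giving V_4.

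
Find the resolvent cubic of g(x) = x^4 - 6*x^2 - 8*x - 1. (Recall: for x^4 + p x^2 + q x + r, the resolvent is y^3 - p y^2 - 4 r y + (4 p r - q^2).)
h(y) = y^3 + 6*y^2 + 4*y - 40

Identify coefficients: p = -6, q = -8, r = -1.
Plug into h(y) = y^3 - p y^2 - 4 r y + (4 p r - q^2):
  h(y) = y^3 - (-6) y^2 - 4*(-1) y + (4*(-6)*(-1) - (-8)^2)
       = y^3 + (6) y^2 + (4) y + (-40).
Simplifying: h(y) = y^3 + 6*y^2 + 4*y - 40.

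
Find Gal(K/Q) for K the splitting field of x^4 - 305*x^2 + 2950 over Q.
Gal(K/Q) = V_4 (Klein four-group, Z/2Z × Z/2Z)

f factors as (x^2 - 295)(x^2 - 10), so the splitting field is K = Q(sqrt(295), sqrt(10)). The elements 295, 10, 2950 are all non-squares in Q, so sqrt(295) and sqrt(10) generate independent quadratic extensions. Thus [K:Q] = 4 and Gal(K/Q) is generated by the two order-2 automorphisms sqrt(295) ↦ -sqrt(295) and sqrt(10) ↦ -sqrt(10), giving V_4.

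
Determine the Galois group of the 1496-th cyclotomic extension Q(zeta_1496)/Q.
|Gal(Q(zeta_1496)/Q)| = phi(1496) = 640; group ≅ (Z/1496Z)^* ≅ Z/2Z × Z/2Z × Z/10Z × Z/16Z

The n-th cyclotomic polynomial Φ_1496(x) is the minimal polynomial of zeta_1496 over Q and has degree phi(1496) = 640. So Q(zeta_1496) is a degree-640 Galois extension with Galois group (Z/1496Z)^*. By CRT, (Z/1496Z)^* ≅ (Z/8Z)^* × (Z/11Z)^* × (Z/17Z)^*. Each prime-power unit group is (Z/8Z)^* ≅ Z/2Z × Z/2Z; (Z/11Z)^* ≅ Z/10Z; (Z/17Z)^* ≅ Z/16Z. Hence Gal(Q(zeta_1496)/Q) ≅ Z/2Z × Z/2Z × Z/10Z × Z/16Z.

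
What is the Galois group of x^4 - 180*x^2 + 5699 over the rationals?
Gal(K/Q) = V_4 (Klein four-group, Z/2Z × Z/2Z)

f factors as (x^2 - 41)(x^2 - 139), so the splitting field is K = Q(sqrt(41), sqrt(139)). The elements 41, 139, 5699 are all non-squares in Q, so sqrt(41) and sqrt(139) generate independent quadratic extensions. Thus [K:Q] = 4 and Gal(K/Q) is generated by the two order-2 automorphisms sqrt(41) ↦ -sqrt(41) and sqrt(139) ↦ -sqrt(139), giving V_4.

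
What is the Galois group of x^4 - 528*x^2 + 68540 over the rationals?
Gal(K/Q) = V_4 (Klein four-group, Z/2Z × Z/2Z)

f factors as (x^2 - 298)(x^2 - 230), so the splitting field is K = Q(sqrt(298), sqrt(230)). The elements 298, 230, 68540 are all non-squares in Q, so sqrt(298) and sqrt(230) generate independent quadratic extensions. Thus [K:Q] = 4 and Gal(K/Q) is generated by the two order-2 automorphisms sqrt(298) ↦ -sqrt(298) and sqrt(230) ↦ -sqrt(230), giving V_4.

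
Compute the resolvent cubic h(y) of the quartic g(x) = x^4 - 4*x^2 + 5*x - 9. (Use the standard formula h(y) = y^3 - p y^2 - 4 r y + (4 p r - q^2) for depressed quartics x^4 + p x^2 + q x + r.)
h(y) = y^3 + 4*y^2 + 36*y + 119

Identify coefficients: p = -4, q = 5, r = -9.
Plug into h(y) = y^3 - p y^2 - 4 r y + (4 p r - q^2):
  h(y) = y^3 - (-4) y^2 - 4*(-9) y + (4*(-4)*(-9) - (5)^2)
       = y^3 + (4) y^2 + (36) y + (119).
Simplifying: h(y) = y^3 + 4*y^2 + 36*y + 119.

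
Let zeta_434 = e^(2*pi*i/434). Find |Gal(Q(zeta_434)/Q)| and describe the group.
|Gal(Q(zeta_434)/Q)| = phi(434) = 180; group ≅ (Z/434Z)^* ≅ Z/6Z × Z/30Z

The n-th cyclotomic polynomial Φ_434(x) is the minimal polynomial of zeta_434 over Q and has degree phi(434) = 180. So Q(zeta_434) is a degree-180 Galois extension with Galois group (Z/434Z)^*. By CRT, (Z/434Z)^* ≅ (Z/2Z)^* × (Z/7Z)^* × (Z/31Z)^*. Each prime-power unit group is (Z/2Z)^* ≅ trivial group (order 1); (Z/7Z)^* ≅ Z/6Z; (Z/31Z)^* ≅ Z/30Z. Hence Gal(Q(zeta_434)/Q) ≅ Z/6Z × Z/30Z.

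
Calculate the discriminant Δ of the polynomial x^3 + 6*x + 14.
Δ = -6156

For a depressed cubic x^3 + p x + q the discriminant is Δ = -4 p^3 - 27 q^2 = -4*(6)^3 - 27*(14)^2 = -864 - 5292 = -6156.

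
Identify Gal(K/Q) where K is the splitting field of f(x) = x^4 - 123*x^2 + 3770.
Gal(K/Q) = V_4 (Klein four-group, Z/2Z × Z/2Z)

f factors as (x^2 - 58)(x^2 - 65), so the splitting field is K = Q(sqrt(58), sqrt(65)). The elements 58, 65, 3770 are all non-squares in Q, so sqrt(58) and sqrt(65) generate independent quadratic extensions. Thus [K:Q] = 4 and Gal(K/Q) is generated by the two order-2 automorphisms sqrt(58) ↦ -sqrt(58) and sqrt(65) ↦ -sqrt(65), giving V_4.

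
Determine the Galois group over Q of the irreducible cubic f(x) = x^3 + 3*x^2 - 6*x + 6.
Gal(K/Q) = S_3 (symmetric group of order 6)

Compute the discriminant of x^3 + (3)*x^2 + (-6)*x + (6): Δ = -2376. Since Δ is not a rational square, the Galois group is not contained in A_3; it must be the full S_3 (irreducibility of the cubic rules out anything smaller).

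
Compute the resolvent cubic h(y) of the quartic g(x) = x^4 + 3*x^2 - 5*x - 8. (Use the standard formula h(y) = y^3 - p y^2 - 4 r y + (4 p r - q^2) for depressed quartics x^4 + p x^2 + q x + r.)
h(y) = y^3 - 3*y^2 + 32*y - 121

Identify coefficients: p = 3, q = -5, r = -8.
Plug into h(y) = y^3 - p y^2 - 4 r y + (4 p r - q^2):
  h(y) = y^3 - (3) y^2 - 4*(-8) y + (4*(3)*(-8) - (-5)^2)
       = y^3 + (-3) y^2 + (32) y + (-121).
Simplifying: h(y) = y^3 - 3*y^2 + 32*y - 121.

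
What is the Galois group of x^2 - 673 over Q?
Gal(K/Q) = Z/2Z (cyclic of order 2)

x^2 - 673 is irreducible over Q since 673 is not a rational square. The splitting field Q(sqrt(673)) has degree 2 over Q, and its unique nontrivial automorphism is sqrt(673) ↦ -sqrt(673). Hence Gal(Q(sqrt(673))/Q) = Z/2Z.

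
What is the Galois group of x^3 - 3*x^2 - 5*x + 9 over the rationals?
Gal(K/Q) = S_3 (symmetric group of order 6)

Compute the discriminant of x^3 + (-3)*x^2 + (-5)*x + (9): Δ = 1940. Since Δ is not a rational square, the Galois group is not contained in A_3; it must be the full S_3 (irreducibility of the cubic rules out anything smaller).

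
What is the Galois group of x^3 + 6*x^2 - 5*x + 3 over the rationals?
Gal(K/Q) = S_3 (symmetric group of order 6)

Compute the discriminant of x^3 + (6)*x^2 + (-5)*x + (3): Δ = -3055. Since Δ is not a rational square, the Galois group is not contained in A_3; it must be the full S_3 (irreducibility of the cubic rules out anything smaller).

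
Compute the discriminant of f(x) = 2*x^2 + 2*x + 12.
Δ = -92

For a quadratic a x^2 + b x + c the discriminant is Δ = b^2 - 4ac = (2)^2 - 4*(2)*(12) = 4 - (96) = -92.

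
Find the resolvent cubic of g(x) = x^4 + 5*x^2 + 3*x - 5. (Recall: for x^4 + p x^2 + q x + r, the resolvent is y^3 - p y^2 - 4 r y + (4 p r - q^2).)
h(y) = y^3 - 5*y^2 + 20*y - 109

Identify coefficients: p = 5, q = 3, r = -5.
Plug into h(y) = y^3 - p y^2 - 4 r y + (4 p r - q^2):
  h(y) = y^3 - (5) y^2 - 4*(-5) y + (4*(5)*(-5) - (3)^2)
       = y^3 + (-5) y^2 + (20) y + (-109).
Simplifying: h(y) = y^3 - 5*y^2 + 20*y - 109.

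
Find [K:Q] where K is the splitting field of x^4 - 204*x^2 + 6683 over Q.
[K:Q] = 4

f factors as (x^2 - 41)(x^2 - 163); the splitting field is K = Q(sqrt(41), sqrt(163)). Since 41, 163, and 6683 are all non-squares in Q, the three subfields Q(sqrt(41)), Q(sqrt(163)), Q(sqrt(6683)) are distinct degree-2 extensions, so [K:Q] = 4 (Klein four Galois group).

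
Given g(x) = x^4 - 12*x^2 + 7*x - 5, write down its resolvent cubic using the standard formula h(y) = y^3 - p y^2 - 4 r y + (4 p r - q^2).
h(y) = y^3 + 12*y^2 + 20*y + 191

Identify coefficients: p = -12, q = 7, r = -5.
Plug into h(y) = y^3 - p y^2 - 4 r y + (4 p r - q^2):
  h(y) = y^3 - (-12) y^2 - 4*(-5) y + (4*(-12)*(-5) - (7)^2)
       = y^3 + (12) y^2 + (20) y + (191).
Simplifying: h(y) = y^3 + 12*y^2 + 20*y + 191.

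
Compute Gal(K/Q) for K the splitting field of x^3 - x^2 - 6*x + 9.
Gal(K/Q) = S_3 (symmetric group of order 6)

Compute the discriminant of x^3 + (-1)*x^2 + (-6)*x + (9): Δ = -279. Since Δ is not a rational square, the Galois group is not contained in A_3; it must be the full S_3 (irreducibility of the cubic rules out anything smaller).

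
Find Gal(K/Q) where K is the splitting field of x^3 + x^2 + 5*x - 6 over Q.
Gal(K/Q) = S_3 (symmetric group of order 6)

Compute the discriminant of x^3 + (1)*x^2 + (5)*x + (-6): Δ = -1963. Since Δ is not a rational square, the Galois group is not contained in A_3; it must be the full S_3 (irreducibility of the cubic rules out anything smaller).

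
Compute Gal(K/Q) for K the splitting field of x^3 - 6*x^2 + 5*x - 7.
Gal(K/Q) = S_3 (symmetric group of order 6)

Compute the discriminant of x^3 + (-6)*x^2 + (5)*x + (-7): Δ = -3191. Since Δ is not a rational square, the Galois group is not contained in A_3; it must be the full S_3 (irreducibility of the cubic rules out anything smaller).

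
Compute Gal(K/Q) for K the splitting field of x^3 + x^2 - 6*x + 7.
Gal(K/Q) = S_3 (symmetric group of order 6)

Compute the discriminant of x^3 + (1)*x^2 + (-6)*x + (7): Δ = -1207. Since Δ is not a rational square, the Galois group is not contained in A_3; it must be the full S_3 (irreducibility of the cubic rules out anything smaller).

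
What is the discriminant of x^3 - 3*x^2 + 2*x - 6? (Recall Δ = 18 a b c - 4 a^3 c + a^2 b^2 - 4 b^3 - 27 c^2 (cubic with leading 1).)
Δ = -968

For x^3 + a x^2 + b x + c the discriminant is Δ = 18 a b c - 4 a^3 c + a^2 b^2 - 4 b^3 - 27 c^2.
Plug a = -3, b = 2, c = -6:
  18*(-3)*(2)*(-6) - 4*(-3)^3*(-6) + (-3)^2*(2)^2 - 4*(2)^3 - 27*(-6)^2
  = 648 + (-648) + 36 + (-32) + (-972)
  = -968.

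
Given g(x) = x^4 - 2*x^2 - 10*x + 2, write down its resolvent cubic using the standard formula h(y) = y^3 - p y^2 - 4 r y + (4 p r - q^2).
h(y) = y^3 + 2*y^2 - 8*y - 116

Identify coefficients: p = -2, q = -10, r = 2.
Plug into h(y) = y^3 - p y^2 - 4 r y + (4 p r - q^2):
  h(y) = y^3 - (-2) y^2 - 4*(2) y + (4*(-2)*(2) - (-10)^2)
       = y^3 + (2) y^2 + (-8) y + (-116).
Simplifying: h(y) = y^3 + 2*y^2 - 8*y - 116.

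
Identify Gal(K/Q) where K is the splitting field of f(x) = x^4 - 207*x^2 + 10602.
Gal(K/Q) = V_4 (Klein four-group, Z/2Z × Z/2Z)

f factors as (x^2 - 93)(x^2 - 114), so the splitting field is K = Q(sqrt(93), sqrt(114)). The elements 93, 114, 10602 are all non-squares in Q, so sqrt(93) and sqrt(114) generate independent quadratic extensions. Thus [K:Q] = 4 and Gal(K/Q) is generated by the two order-2 automorphisms sqrt(93) ↦ -sqrt(93) and sqrt(114) ↦ -sqrt(114), giving V_4.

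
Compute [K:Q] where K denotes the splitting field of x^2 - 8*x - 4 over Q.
[K:Q] = 2

The discriminant of x^2 + (-8)*x + (-4) is b^2 - 4c = 64 - (-16) = 80. Since 80 is not a perfect square in Q, the polynomial is irreducible over Q. Its two roots generate a degree-2 extension, so [K:Q] = 2.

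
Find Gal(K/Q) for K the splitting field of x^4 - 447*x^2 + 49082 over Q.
Gal(K/Q) = V_4 (Klein four-group, Z/2Z × Z/2Z)

f factors as (x^2 - 194)(x^2 - 253), so the splitting field is K = Q(sqrt(194), sqrt(253)). The elements 194, 253, 49082 are all non-squares in Q, so sqrt(194) and sqrt(253) generate independent quadratic extensions. Thus [K:Q] = 4 and Gal(K/Q) is generated by the two order-2 automorphisms sqrt(194) ↦ -sqrt(194) and sqrt(253) ↦ -sqrt(253), giving V_4.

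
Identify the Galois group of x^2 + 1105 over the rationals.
Gal(K/Q) = Z/2Z (cyclic of order 2)

x^2 + 1105 is irreducible over Q since -1105 is not a rational square. The splitting field Q(sqrt(-1105)) has degree 2 over Q, and its unique nontrivial automorphism is sqrt(-1105) ↦ -sqrt(-1105). Hence Gal(Q(sqrt(-1105))/Q) = Z/2Z.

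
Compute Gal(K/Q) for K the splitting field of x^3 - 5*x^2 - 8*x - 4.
Gal(K/Q) = S_3 (symmetric group of order 6)

Compute the discriminant of x^3 + (-5)*x^2 + (-8)*x + (-4): Δ = -1664. Since Δ is not a rational square, the Galois group is not contained in A_3; it must be the full S_3 (irreducibility of the cubic rules out anything smaller).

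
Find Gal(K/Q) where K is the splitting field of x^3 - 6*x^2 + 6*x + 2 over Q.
Gal(K/Q) = S_3 (symmetric group of order 6)

Compute the discriminant of x^3 + (-6)*x^2 + (6)*x + (2): Δ = 756. Since Δ is not a rational square, the Galois group is not contained in A_3; it must be the full S_3 (irreducibility of the cubic rules out anything smaller).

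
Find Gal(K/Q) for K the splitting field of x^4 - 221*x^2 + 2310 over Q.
Gal(K/Q) = V_4 (Klein four-group, Z/2Z × Z/2Z)

f factors as (x^2 - 210)(x^2 - 11), so the splitting field is K = Q(sqrt(210), sqrt(11)). The elements 210, 11, 2310 are all non-squares in Q, so sqrt(210) and sqrt(11) generate independent quadratic extensions. Thus [K:Q] = 4 and Gal(K/Q) is generated by the two order-2 automorphisms sqrt(210) ↦ -sqrt(210) and sqrt(11) ↦ -sqrt(11), giving V_4.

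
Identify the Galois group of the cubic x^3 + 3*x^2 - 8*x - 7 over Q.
Gal(K/Q) = S_3 (symmetric group of order 6)

Compute the discriminant of x^3 + (3)*x^2 + (-8)*x + (-7): Δ = 5081. Since Δ is not a rational square, the Galois group is not contained in A_3; it must be the full S_3 (irreducibility of the cubic rules out anything smaller).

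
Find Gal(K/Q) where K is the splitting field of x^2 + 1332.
Gal(K/Q) = Z/2Z (cyclic of order 2)

x^2 + 1332 is irreducible over Q since -1332 is not a rational square. The splitting field Q(sqrt(-1332)) has degree 2 over Q, and its unique nontrivial automorphism is sqrt(-1332) ↦ -sqrt(-1332). Hence Gal(Q(sqrt(-1332))/Q) = Z/2Z.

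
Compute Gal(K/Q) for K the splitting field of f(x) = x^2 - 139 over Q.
Gal(K/Q) = Z/2Z (cyclic of order 2)

x^2 - 139 is irreducible over Q since 139 is not a rational square. The splitting field Q(sqrt(139)) has degree 2 over Q, and its unique nontrivial automorphism is sqrt(139) ↦ -sqrt(139). Hence Gal(Q(sqrt(139))/Q) = Z/2Z.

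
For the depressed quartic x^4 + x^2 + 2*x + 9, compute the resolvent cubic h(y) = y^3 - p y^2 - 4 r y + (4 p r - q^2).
h(y) = y^3 - y^2 - 36*y + 32

Identify coefficients: p = 1, q = 2, r = 9.
Plug into h(y) = y^3 - p y^2 - 4 r y + (4 p r - q^2):
  h(y) = y^3 - (1) y^2 - 4*(9) y + (4*(1)*(9) - (2)^2)
       = y^3 + (-1) y^2 + (-36) y + (32).
Simplifying: h(y) = y^3 - y^2 - 36*y + 32.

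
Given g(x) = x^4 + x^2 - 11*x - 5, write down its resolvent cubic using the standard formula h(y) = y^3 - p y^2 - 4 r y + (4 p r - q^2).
h(y) = y^3 - y^2 + 20*y - 141

Identify coefficients: p = 1, q = -11, r = -5.
Plug into h(y) = y^3 - p y^2 - 4 r y + (4 p r - q^2):
  h(y) = y^3 - (1) y^2 - 4*(-5) y + (4*(1)*(-5) - (-11)^2)
       = y^3 + (-1) y^2 + (20) y + (-141).
Simplifying: h(y) = y^3 - y^2 + 20*y - 141.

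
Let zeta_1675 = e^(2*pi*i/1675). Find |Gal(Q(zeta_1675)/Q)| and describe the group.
|Gal(Q(zeta_1675)/Q)| = phi(1675) = 1320; group ≅ (Z/1675Z)^* ≅ Z/20Z × Z/66Z

The n-th cyclotomic polynomial Φ_1675(x) is the minimal polynomial of zeta_1675 over Q and has degree phi(1675) = 1320. So Q(zeta_1675) is a degree-1320 Galois extension with Galois group (Z/1675Z)^*. By CRT, (Z/1675Z)^* ≅ (Z/25Z)^* × (Z/67Z)^*. Each prime-power unit group is (Z/25Z)^* ≅ Z/20Z; (Z/67Z)^* ≅ Z/66Z. Hence Gal(Q(zeta_1675)/Q) ≅ Z/20Z × Z/66Z.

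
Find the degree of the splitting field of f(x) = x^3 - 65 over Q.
[K:Q] = 6

x^3 - 65 has one real root r = 65^(1/3) and two complex roots r*zeta_3, r*zeta_3^2 where zeta_3 = e^(2*pi*i/3). The splitting field is Q(r, zeta_3). [Q(r):Q] = 3 and [Q(zeta_3):Q] = 2 with gcd = 1, so [Q(r, zeta_3):Q] = 3 * 2 = 6.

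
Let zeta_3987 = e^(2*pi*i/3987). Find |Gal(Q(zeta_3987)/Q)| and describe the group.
|Gal(Q(zeta_3987)/Q)| = phi(3987) = 2652; group ≅ (Z/3987Z)^* ≅ Z/6Z × Z/442Z

The n-th cyclotomic polynomial Φ_3987(x) is the minimal polynomial of zeta_3987 over Q and has degree phi(3987) = 2652. So Q(zeta_3987) is a degree-2652 Galois extension with Galois group (Z/3987Z)^*. By CRT, (Z/3987Z)^* ≅ (Z/9Z)^* × (Z/443Z)^*. Each prime-power unit group is (Z/9Z)^* ≅ Z/6Z; (Z/443Z)^* ≅ Z/442Z. Hence Gal(Q(zeta_3987)/Q) ≅ Z/6Z × Z/442Z.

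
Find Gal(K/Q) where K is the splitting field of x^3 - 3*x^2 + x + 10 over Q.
Gal(K/Q) = S_3 (symmetric group of order 6)

Compute the discriminant of x^3 + (-3)*x^2 + (1)*x + (10): Δ = -2155. Since Δ is not a rational square, the Galois group is not contained in A_3; it must be the full S_3 (irreducibility of the cubic rules out anything smaller).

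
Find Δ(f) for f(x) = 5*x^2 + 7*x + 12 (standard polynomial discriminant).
Δ = -191

For a quadratic a x^2 + b x + c the discriminant is Δ = b^2 - 4ac = (7)^2 - 4*(5)*(12) = 49 - (240) = -191.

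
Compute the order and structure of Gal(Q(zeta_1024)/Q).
|Gal(Q(zeta_1024)/Q)| = phi(1024) = 512; group ≅ (Z/1024Z)^* ≅ Z/2Z × Z/256Z

The n-th cyclotomic polynomial Φ_1024(x) is the minimal polynomial of zeta_1024 over Q and has degree phi(1024) = 512. So Q(zeta_1024) is a degree-512 Galois extension with Galois group (Z/1024Z)^*. (Z/1024Z)^* for n = 2^10 is Z/2Z × Z/2^8Z (not cyclic). Hence Gal(Q(zeta_1024)/Q) ≅ Z/2Z × Z/256Z.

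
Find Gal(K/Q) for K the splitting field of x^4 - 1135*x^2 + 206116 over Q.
Gal(K/Q) = Z/2Z (cyclic of order 2)

f factors as (x^2 - 908)(x^2 - 227), so the splitting field is K = Q(sqrt(908), sqrt(227)). The squarefree part of 908 is 227 and the squarefree part of 227 is also 227, so sqrt(908) and sqrt(227) are both rational multiples of sqrt(227). Hence Q(sqrt(908)) = Q(sqrt(227)) = Q(sqrt(227)), and the splitting field collapses to a single degree-2 extension with Galois group Z/2Z.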